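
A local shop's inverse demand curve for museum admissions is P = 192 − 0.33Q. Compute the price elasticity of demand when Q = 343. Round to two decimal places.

-0.70

At Q = 343, P = 192 − 0.33(343) = 78.81.
dP/dQ = −0.33, so dQ/dP = 1/(−0.33) = -3.030.
ε = (dQ/dP)(P/Q) = (-3.030)(78.81/343).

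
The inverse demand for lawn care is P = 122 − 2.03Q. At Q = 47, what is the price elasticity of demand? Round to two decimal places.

-0.28

At Q = 47, P = 122 − 2.03(47) = 26.59.
dP/dQ = −2.03, so dQ/dP = 1/(−2.03) = -0.493.
ε = (dQ/dP)(P/Q) = (-0.493)(26.59/47).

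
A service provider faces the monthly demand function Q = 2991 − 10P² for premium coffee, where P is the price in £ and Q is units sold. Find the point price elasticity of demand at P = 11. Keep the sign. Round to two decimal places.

-1.36

At P = 11, Q = 1781.
dQ/dP = −20P = -220.
ε = (dQ/dP)(P/Q) = (-220)(11/1781).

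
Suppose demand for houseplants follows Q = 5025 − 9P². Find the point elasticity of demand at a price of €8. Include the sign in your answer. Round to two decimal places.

At P = 8, Q = 4449.
dQ/dP = −18P = -144.
ε = (dQ/dP)(P/Q) = (-144)(8/4449).
|ε| < 1, so demand is inelastic at this price.

-0.26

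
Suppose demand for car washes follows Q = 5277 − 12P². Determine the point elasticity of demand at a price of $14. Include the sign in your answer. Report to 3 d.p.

At P = 14, Q = 2925.
dQ/dP = −24P = -336.
ε = (dQ/dP)(P/Q) = (-336)(14/2925).

-1.608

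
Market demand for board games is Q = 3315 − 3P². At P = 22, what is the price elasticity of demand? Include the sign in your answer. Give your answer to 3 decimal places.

At P = 22, Q = 1863.
dQ/dP = −6P = -132.
ε = (dQ/dP)(P/Q) = (-132)(22/1863).

-1.559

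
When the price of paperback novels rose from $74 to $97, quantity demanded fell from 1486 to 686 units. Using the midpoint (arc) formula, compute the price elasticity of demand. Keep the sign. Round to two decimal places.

ΔQ = 686 − 1486 = -800; ΔP = 97 − 74 = 23.
Midpoints: P̄ = 85.50, Q̄ = 1086.0.
ε = (ΔQ/ΔP)(P̄/Q̄) = (-800/23)(85.50/1086.0).

-2.74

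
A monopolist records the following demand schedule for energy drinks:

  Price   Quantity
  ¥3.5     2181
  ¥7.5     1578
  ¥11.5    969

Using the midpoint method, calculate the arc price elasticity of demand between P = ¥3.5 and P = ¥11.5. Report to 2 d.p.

-0.72

At P = 3.5, Q = 2181; at P = 11.5, Q = 969.
ΔQ = -1212, ΔP = 8.0. Midpoints: P̄ = 7.50, Q̄ = 1575.0.
ε = (ΔQ/ΔP)(P̄/Q̄) = (-1212/8.0)(7.50/1575.0).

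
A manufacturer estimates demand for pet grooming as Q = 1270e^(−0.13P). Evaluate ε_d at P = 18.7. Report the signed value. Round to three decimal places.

-2.431

At P = 18.7, Q = 111.695.
dQ/dP = −0.13·1270e^(−0.13P) = −0.13Q = -14.520.
ε = (dQ/dP)(P/Q) = (-14.520)(18.7/111.695).
|ε| > 1, so demand is elastic at this price.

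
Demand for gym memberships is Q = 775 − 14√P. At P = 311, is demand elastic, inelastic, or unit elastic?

inelastic

Q = 528.107, dQ/dP = -0.397.
ε = (dQ/dP)(P/Q) ≈ -0.234.
|ε| = 0.23 < 1.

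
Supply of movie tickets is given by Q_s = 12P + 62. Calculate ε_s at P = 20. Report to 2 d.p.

At P = 20, Q_s = 302.
dQ_s/dP = 12.
ε_s = (dQ_s/dP)(P/Q_s) = (12)(20/302).

0.79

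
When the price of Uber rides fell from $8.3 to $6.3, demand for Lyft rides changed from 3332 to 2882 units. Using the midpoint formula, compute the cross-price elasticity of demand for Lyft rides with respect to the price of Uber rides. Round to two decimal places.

ΔQ_x = 2882 − 3332 = -450; ΔP_y = 6.3 − 8.3 = -2.0.
Midpoints: P̄_y = 7.30, Q̄_x = 3107.0.
ε_xy = (ΔQ_x/ΔP_y)(P̄_y/Q̄_x) = (-450/-2.0)(7.30/3107.0).

0.53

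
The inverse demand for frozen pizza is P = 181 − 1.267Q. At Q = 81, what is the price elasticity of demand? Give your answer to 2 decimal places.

At Q = 81, P = 181 − 1.267(81) = 78.37.
dP/dQ = −1.267, so dQ/dP = 1/(−1.267) = -0.789.
ε = (dQ/dP)(P/Q) = (-0.789)(78.37/81).

-0.76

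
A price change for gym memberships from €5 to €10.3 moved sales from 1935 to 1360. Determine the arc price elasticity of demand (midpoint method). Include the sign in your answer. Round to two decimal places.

-0.50

ΔQ = 1360 − 1935 = -575; ΔP = 10.3 − 5 = 5.3.
Midpoints: P̄ = 7.65, Q̄ = 1647.5.
ε = (ΔQ/ΔP)(P̄/Q̄) = (-575/5.3)(7.65/1647.5).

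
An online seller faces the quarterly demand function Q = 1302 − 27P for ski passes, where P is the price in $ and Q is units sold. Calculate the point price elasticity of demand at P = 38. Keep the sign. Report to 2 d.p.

At P = 38, Q = 276.
dQ/dP = −27.
ε = (dQ/dP)(P/Q) = (-27)(38/276).

-3.72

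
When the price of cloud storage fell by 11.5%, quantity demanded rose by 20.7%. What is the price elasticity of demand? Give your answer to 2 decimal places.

-1.80

ε = %ΔQ / %ΔP = (20.7)/(-11.5) = -1.800.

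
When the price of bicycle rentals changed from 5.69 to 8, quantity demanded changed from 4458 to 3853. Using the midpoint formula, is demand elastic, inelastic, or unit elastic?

inelastic

Arc ε ≈ -0.431.
|ε| = 0.43 < 1.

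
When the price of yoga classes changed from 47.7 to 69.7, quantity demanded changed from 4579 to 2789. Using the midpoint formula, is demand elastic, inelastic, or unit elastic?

Arc ε ≈ -1.296.
|ε| = 1.30 > 1.

elastic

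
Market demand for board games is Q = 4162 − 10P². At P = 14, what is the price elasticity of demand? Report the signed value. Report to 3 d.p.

At P = 14, Q = 2202.
dQ/dP = −20P = -280.
ε = (dQ/dP)(P/Q) = (-280)(14/2202).
|ε| > 1, so demand is elastic at this price.

-1.780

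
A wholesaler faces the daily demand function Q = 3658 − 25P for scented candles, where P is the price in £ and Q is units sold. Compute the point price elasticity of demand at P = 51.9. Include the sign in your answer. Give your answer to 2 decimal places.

At P = 51.9, Q = 2360.500.
dQ/dP = −25.
ε = (dQ/dP)(P/Q) = (-25)(51.9/2360.500).

-0.55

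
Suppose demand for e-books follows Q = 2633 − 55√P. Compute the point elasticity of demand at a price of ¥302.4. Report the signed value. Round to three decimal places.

At P = 302.4, Q = 1676.569.
dQ/dP = −55/(2√P) = -1.581.
ε = (dQ/dP)(P/Q) = (-1.581)(302.4/1676.569).

-0.285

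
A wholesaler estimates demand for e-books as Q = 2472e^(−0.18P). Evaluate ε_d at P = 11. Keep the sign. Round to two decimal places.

-1.98

At P = 11, Q = 341.307.
dQ/dP = −0.18·2472e^(−0.18P) = −0.18Q = -61.435.
ε = (dQ/dP)(P/Q) = (-61.435)(11/341.307).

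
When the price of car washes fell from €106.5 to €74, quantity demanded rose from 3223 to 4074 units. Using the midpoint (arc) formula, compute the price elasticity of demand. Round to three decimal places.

-0.648

ΔQ = 4074 − 3223 = 851; ΔP = 74 − 106.5 = -32.5.
Midpoints: P̄ = 90.25, Q̄ = 3648.5.
ε = (ΔQ/ΔP)(P̄/Q̄) = (851/-32.5)(90.25/3648.5).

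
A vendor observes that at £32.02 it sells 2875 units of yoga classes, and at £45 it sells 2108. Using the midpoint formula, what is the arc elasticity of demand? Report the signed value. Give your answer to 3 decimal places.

ΔQ = 2108 − 2875 = -767; ΔP = 45 − 32.02 = 12.98.
Midpoints: P̄ = 38.51, Q̄ = 2491.5.
ε = (ΔQ/ΔP)(P̄/Q̄) = (-767/12.98)(38.51/2491.5).

-0.913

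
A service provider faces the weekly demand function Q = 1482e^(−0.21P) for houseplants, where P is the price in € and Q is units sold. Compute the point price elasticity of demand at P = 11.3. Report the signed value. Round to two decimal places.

-2.37

At P = 11.3, Q = 138.123.
dQ/dP = −0.21·1482e^(−0.21P) = −0.21Q = -29.006.
ε = (dQ/dP)(P/Q) = (-29.006)(11.3/138.123).
|ε| > 1, so demand is elastic at this price.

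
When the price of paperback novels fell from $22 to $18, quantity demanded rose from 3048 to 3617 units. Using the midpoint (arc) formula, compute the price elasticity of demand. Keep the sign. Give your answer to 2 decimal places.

-0.85

ΔQ = 3617 − 3048 = 569; ΔP = 18 − 22 = -4.
Midpoints: P̄ = 20.00, Q̄ = 3332.5.
ε = (ΔQ/ΔP)(P̄/Q̄) = (569/-4)(20.00/3332.5).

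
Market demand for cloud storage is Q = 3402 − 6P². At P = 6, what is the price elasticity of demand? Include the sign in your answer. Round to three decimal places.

-0.136

At P = 6, Q = 3186.
dQ/dP = −12P = -72.
ε = (dQ/dP)(P/Q) = (-72)(6/3186).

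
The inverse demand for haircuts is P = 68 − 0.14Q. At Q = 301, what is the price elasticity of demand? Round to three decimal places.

-0.614

At Q = 301, P = 68 − 0.14(301) = 25.86.
dP/dQ = −0.14, so dQ/dP = 1/(−0.14) = -7.143.
ε = (dQ/dP)(P/Q) = (-7.143)(25.86/301).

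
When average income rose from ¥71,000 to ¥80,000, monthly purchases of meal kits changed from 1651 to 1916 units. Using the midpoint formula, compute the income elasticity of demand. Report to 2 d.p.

ΔQ = 265, ΔI = 9000. Midpoints: Ī = 75,500, Q̄ = 1783.5.
ε_I = (ΔQ/ΔI)(Ī/Q̄) = (265/9000)(75500/1783.5).

1.25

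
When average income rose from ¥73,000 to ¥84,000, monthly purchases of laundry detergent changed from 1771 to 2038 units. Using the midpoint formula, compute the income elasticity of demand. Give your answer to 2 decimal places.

1.00

ΔQ = 267, ΔI = 11000. Midpoints: Ī = 78,500, Q̄ = 1904.5.
ε_I = (ΔQ/ΔI)(Ī/Q̄) = (267/11000)(78500/1904.5).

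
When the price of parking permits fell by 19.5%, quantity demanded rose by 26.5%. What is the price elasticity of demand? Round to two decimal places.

-1.36

ε = %ΔQ / %ΔP = (26.5)/(-19.5) = -1.359.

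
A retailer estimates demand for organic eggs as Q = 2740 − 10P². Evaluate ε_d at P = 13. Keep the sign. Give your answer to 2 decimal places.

At P = 13, Q = 1050.
dQ/dP = −20P = -260.
ε = (dQ/dP)(P/Q) = (-260)(13/1050).

-3.22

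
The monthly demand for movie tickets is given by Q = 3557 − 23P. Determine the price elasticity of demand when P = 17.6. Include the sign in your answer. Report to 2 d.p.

-0.13

At P = 17.6, Q = 3152.200.
dQ/dP = −23.
ε = (dQ/dP)(P/Q) = (-23)(17.6/3152.200).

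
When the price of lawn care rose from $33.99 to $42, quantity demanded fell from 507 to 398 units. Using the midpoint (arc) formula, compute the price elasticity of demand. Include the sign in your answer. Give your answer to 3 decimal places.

ΔQ = 398 − 507 = -109; ΔP = 42 − 33.99 = 8.01.
Midpoints: P̄ = 38.00, Q̄ = 452.5.
ε = (ΔQ/ΔP)(P̄/Q̄) = (-109/8.01)(38.00/452.5).

-1.143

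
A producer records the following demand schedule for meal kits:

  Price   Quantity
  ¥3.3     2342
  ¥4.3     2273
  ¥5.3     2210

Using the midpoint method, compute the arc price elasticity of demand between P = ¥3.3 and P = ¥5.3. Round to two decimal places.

At P = 3.3, Q = 2342; at P = 5.3, Q = 2210.
ΔQ = -132, ΔP = 2.0. Midpoints: P̄ = 4.30, Q̄ = 2276.0.
ε = (ΔQ/ΔP)(P̄/Q̄) = (-132/2.0)(4.30/2276.0).

-0.12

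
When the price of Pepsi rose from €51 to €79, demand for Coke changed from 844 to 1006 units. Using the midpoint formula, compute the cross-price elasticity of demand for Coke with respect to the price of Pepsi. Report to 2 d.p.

ΔQ_x = 1006 − 844 = 162; ΔP_y = 79 − 51 = 28.
Midpoints: P̄_y = 65.00, Q̄_x = 925.0.
ε_xy = (ΔQ_x/ΔP_y)(P̄_y/Q̄_x) = (162/28)(65.00/925.0).
ε_xy > 0, so the goods are substitutes.

0.41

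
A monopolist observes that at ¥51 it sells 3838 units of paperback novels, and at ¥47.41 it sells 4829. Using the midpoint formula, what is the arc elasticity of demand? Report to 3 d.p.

ΔQ = 4829 − 3838 = 991; ΔP = 47.41 − 51 = -3.59.
Midpoints: P̄ = 49.20, Q̄ = 4333.5.
ε = (ΔQ/ΔP)(P̄/Q̄) = (991/-3.59)(49.20/4333.5).

-3.134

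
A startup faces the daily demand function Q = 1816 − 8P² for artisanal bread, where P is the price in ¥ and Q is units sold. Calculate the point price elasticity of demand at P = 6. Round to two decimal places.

-0.38

At P = 6, Q = 1528.
dQ/dP = −16P = -96.
ε = (dQ/dP)(P/Q) = (-96)(6/1528).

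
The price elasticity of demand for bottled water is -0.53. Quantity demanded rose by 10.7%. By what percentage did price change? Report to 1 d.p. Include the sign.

-20.2%

%ΔP ≈ %ΔQ / ε = (10.7%)/(-0.53) = -20.19%.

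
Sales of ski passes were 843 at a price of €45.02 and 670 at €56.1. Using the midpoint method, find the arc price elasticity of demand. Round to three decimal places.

ΔQ = 670 − 843 = -173; ΔP = 56.1 − 45.02 = 11.08.
Midpoints: P̄ = 50.56, Q̄ = 756.5.
ε = (ΔQ/ΔP)(P̄/Q̄) = (-173/11.08)(50.56/756.5).

-1.044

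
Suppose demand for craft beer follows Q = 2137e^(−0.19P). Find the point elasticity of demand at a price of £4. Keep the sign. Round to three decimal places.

At P = 4, Q = 999.403.
dQ/dP = −0.19·2137e^(−0.19P) = −0.19Q = -189.887.
ε = (dQ/dP)(P/Q) = (-189.887)(4/999.403).

-0.760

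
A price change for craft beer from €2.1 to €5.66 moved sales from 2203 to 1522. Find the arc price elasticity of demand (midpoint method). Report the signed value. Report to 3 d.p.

-0.399

ΔQ = 1522 − 2203 = -681; ΔP = 5.66 − 2.1 = 3.56.
Midpoints: P̄ = 3.88, Q̄ = 1862.5.
ε = (ΔQ/ΔP)(P̄/Q̄) = (-681/3.56)(3.88/1862.5).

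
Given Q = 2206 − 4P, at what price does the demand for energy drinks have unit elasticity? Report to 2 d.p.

For linear demand Q = a − bP, ε = −bP/(a − bP). |ε| = 1 when bP = a − bP, i.e. P = a/(2b).
P = 2206/(2·4) = 2206/8 = 275.7500.

275.75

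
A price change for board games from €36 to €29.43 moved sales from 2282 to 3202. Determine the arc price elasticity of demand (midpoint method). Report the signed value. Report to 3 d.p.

-1.671

ΔQ = 3202 − 2282 = 920; ΔP = 29.43 − 36 = -6.57.
Midpoints: P̄ = 32.72, Q̄ = 2742.0.
ε = (ΔQ/ΔP)(P̄/Q̄) = (920/-6.57)(32.72/2742.0).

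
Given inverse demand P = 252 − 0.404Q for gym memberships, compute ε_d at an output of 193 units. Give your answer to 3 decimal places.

-2.232

At Q = 193, P = 252 − 0.404(193) = 174.03.
dP/dQ = −0.404, so dQ/dP = 1/(−0.404) = -2.475.
ε = (dQ/dP)(P/Q) = (-2.475)(174.03/193).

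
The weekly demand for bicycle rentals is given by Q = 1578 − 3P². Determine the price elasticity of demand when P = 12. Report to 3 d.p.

-0.754

At P = 12, Q = 1146.
dQ/dP = −6P = -72.
ε = (dQ/dP)(P/Q) = (-72)(12/1146).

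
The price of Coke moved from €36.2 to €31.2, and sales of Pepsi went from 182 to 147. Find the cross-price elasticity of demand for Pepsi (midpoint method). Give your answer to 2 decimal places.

ΔQ_x = 147 − 182 = -35; ΔP_y = 31.2 − 36.2 = -5.0.
Midpoints: P̄_y = 33.70, Q̄_x = 164.5.
ε_xy = (ΔQ_x/ΔP_y)(P̄_y/Q̄_x) = (-35/-5.0)(33.70/164.5).

1.43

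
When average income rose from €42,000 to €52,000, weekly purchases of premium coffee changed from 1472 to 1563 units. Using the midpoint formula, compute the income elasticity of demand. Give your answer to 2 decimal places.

ΔQ = 91, ΔI = 10000. Midpoints: Ī = 47,000, Q̄ = 1517.5.
ε_I = (ΔQ/ΔI)(Ī/Q̄) = (91/10000)(47000/1517.5).
ε_I > 0, so the good is normal.

0.28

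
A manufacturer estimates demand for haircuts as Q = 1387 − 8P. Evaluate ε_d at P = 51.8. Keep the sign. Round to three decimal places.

-0.426

At P = 51.8, Q = 972.600.
dQ/dP = −8.
ε = (dQ/dP)(P/Q) = (-8)(51.8/972.600).
|ε| < 1, so demand is inelastic at this price.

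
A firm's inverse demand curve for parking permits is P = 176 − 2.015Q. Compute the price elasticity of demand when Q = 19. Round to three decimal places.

At Q = 19, P = 176 − 2.015(19) = 137.72.
dP/dQ = −2.015, so dQ/dP = 1/(−2.015) = -0.496.
ε = (dQ/dP)(P/Q) = (-0.496)(137.72/19).

-3.597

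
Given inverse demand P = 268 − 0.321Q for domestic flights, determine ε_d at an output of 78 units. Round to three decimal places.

-9.704

At Q = 78, P = 268 − 0.321(78) = 242.96.
dP/dQ = −0.321, so dQ/dP = 1/(−0.321) = -3.115.
ε = (dQ/dP)(P/Q) = (-3.115)(242.96/78).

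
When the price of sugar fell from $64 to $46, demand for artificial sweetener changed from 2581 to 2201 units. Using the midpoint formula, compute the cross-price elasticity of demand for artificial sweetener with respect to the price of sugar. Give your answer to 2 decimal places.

0.49

ΔQ_x = 2201 − 2581 = -380; ΔP_y = 46 − 64 = -18.
Midpoints: P̄_y = 55.00, Q̄_x = 2391.0.
ε_xy = (ΔQ_x/ΔP_y)(P̄_y/Q̄_x) = (-380/-18)(55.00/2391.0).
ε_xy > 0, so the goods are substitutes.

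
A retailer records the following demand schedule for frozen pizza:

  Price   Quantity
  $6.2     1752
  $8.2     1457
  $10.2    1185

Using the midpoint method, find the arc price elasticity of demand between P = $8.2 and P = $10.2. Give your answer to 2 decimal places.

-0.95

At P = 8.2, Q = 1457; at P = 10.2, Q = 1185.
ΔQ = -272, ΔP = 2.0. Midpoints: P̄ = 9.20, Q̄ = 1321.0.
ε = (ΔQ/ΔP)(P̄/Q̄) = (-272/2.0)(9.20/1321.0).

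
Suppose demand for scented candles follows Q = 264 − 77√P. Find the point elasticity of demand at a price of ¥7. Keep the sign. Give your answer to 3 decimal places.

At P = 7, Q = 60.277.
dQ/dP = −77/(2√P) = -14.552.
ε = (dQ/dP)(P/Q) = (-14.552)(7/60.277).
|ε| > 1, so demand is elastic at this price.

-1.690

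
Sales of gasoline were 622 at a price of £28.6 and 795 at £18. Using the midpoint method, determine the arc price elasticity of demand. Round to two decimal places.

ΔQ = 795 − 622 = 173; ΔP = 18 − 28.6 = -10.6.
Midpoints: P̄ = 23.30, Q̄ = 708.5.
ε = (ΔQ/ΔP)(P̄/Q̄) = (173/-10.6)(23.30/708.5).

-0.54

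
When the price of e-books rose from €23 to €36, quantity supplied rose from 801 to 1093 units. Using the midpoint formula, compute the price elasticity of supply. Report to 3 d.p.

0.700

ΔQ = 1093 − 801 = 292; ΔP = 36 − 23 = 13.
Midpoints: P̄ = 29.50, Q̄ = 947.0.
ε_s = (ΔQ/ΔP)(P̄/Q̄) = (292/13)(29.50/947.0).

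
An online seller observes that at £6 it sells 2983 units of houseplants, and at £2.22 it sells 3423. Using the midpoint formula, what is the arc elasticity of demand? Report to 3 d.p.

ΔQ = 3423 − 2983 = 440; ΔP = 2.22 − 6 = -3.78.
Midpoints: P̄ = 4.11, Q̄ = 3203.0.
ε = (ΔQ/ΔP)(P̄/Q̄) = (440/-3.78)(4.11/3203.0).

-0.149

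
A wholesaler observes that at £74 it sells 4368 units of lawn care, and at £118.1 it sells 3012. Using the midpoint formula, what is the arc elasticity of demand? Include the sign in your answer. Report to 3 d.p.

-0.800

ΔQ = 3012 − 4368 = -1356; ΔP = 118.1 − 74 = 44.1.
Midpoints: P̄ = 96.05, Q̄ = 3690.0.
ε = (ΔQ/ΔP)(P̄/Q̄) = (-1356/44.1)(96.05/3690.0).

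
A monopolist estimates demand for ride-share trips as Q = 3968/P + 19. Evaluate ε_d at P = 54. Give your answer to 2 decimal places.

-0.79

At P = 54, Q = 92.481.
dQ/dP = −3968/P² = -1.361.
ε = (dQ/dP)(P/Q) = (-1.361)(54/92.481).
|ε| < 1, so demand is inelastic at this price.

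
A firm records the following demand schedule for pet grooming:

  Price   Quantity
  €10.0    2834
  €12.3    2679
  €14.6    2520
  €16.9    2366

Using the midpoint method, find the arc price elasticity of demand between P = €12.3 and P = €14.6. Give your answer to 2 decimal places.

At P = 12.3, Q = 2679; at P = 14.6, Q = 2520.
ΔQ = -159, ΔP = 2.3. Midpoints: P̄ = 13.45, Q̄ = 2599.5.
ε = (ΔQ/ΔP)(P̄/Q̄) = (-159/2.3)(13.45/2599.5).

-0.36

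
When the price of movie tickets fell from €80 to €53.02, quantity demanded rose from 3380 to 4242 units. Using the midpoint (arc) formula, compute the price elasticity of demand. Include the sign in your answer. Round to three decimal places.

ΔQ = 4242 − 3380 = 862; ΔP = 53.02 − 80 = -26.98.
Midpoints: P̄ = 66.51, Q̄ = 3811.0.
ε = (ΔQ/ΔP)(P̄/Q̄) = (862/-26.98)(66.51/3811.0).

-0.558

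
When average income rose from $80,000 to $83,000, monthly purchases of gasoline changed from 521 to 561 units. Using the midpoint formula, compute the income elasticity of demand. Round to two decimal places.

ΔQ = 40, ΔI = 3000. Midpoints: Ī = 81,500, Q̄ = 541.0.
ε_I = (ΔQ/ΔI)(Ī/Q̄) = (40/3000)(81500/541.0).
ε_I > 0, so the good is normal.

2.01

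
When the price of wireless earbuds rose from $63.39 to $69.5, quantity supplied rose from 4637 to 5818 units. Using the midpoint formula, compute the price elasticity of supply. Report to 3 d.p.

2.457

ΔQ = 5818 − 4637 = 1181; ΔP = 69.5 − 63.39 = 6.11.
Midpoints: P̄ = 66.44, Q̄ = 5227.5.
ε_s = (ΔQ/ΔP)(P̄/Q̄) = (1181/6.11)(66.44/5227.5).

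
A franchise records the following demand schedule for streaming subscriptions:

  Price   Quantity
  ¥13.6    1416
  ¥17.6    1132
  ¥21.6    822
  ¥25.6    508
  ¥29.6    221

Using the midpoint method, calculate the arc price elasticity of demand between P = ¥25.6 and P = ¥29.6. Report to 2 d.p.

-5.43

At P = 25.6, Q = 508; at P = 29.6, Q = 221.
ΔQ = -287, ΔP = 4.0. Midpoints: P̄ = 27.60, Q̄ = 364.5.
ε = (ΔQ/ΔP)(P̄/Q̄) = (-287/4.0)(27.60/364.5).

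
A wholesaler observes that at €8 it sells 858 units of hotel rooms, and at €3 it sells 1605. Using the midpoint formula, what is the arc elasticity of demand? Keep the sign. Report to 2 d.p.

ΔQ = 1605 − 858 = 747; ΔP = 3 − 8 = -5.
Midpoints: P̄ = 5.50, Q̄ = 1231.5.
ε = (ΔQ/ΔP)(P̄/Q̄) = (747/-5)(5.50/1231.5).

-0.67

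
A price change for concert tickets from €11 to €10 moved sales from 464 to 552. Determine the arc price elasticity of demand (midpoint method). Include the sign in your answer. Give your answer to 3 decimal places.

-1.819

ΔQ = 552 − 464 = 88; ΔP = 10 − 11 = -1.
Midpoints: P̄ = 10.50, Q̄ = 508.0.
ε = (ΔQ/ΔP)(P̄/Q̄) = (88/-1)(10.50/508.0).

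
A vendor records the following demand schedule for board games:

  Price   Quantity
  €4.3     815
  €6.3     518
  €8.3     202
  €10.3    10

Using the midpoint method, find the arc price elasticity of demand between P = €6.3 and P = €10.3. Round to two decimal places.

At P = 6.3, Q = 518; at P = 10.3, Q = 10.
ΔQ = -508, ΔP = 4.0. Midpoints: P̄ = 8.30, Q̄ = 264.0.
ε = (ΔQ/ΔP)(P̄/Q̄) = (-508/4.0)(8.30/264.0).

-3.99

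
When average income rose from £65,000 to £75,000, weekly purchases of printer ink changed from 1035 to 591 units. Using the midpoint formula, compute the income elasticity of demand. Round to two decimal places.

ΔQ = -444, ΔI = 10000. Midpoints: Ī = 70,000, Q̄ = 813.0.
ε_I = (ΔQ/ΔI)(Ī/Q̄) = (-444/10000)(70000/813.0).

-3.82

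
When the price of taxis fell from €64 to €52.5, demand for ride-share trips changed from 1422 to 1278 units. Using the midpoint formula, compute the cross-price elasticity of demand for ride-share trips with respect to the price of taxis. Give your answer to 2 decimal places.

ΔQ_x = 1278 − 1422 = -144; ΔP_y = 52.5 − 64 = -11.5.
Midpoints: P̄_y = 58.25, Q̄_x = 1350.0.
ε_xy = (ΔQ_x/ΔP_y)(P̄_y/Q̄_x) = (-144/-11.5)(58.25/1350.0).

0.54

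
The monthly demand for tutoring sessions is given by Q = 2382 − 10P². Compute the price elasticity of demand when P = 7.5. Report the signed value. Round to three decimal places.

-0.618

At P = 7.5, Q = 1819.500.
dQ/dP = −20P = -150.
ε = (dQ/dP)(P/Q) = (-150)(7.5/1819.500).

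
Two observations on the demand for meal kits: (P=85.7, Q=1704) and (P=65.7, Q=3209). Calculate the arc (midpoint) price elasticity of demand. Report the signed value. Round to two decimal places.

-2.32

ΔQ = 3209 − 1704 = 1505; ΔP = 65.7 − 85.7 = -20.
Midpoints: P̄ = 75.70, Q̄ = 2456.5.
ε = (ΔQ/ΔP)(P̄/Q̄) = (1505/-20)(75.70/2456.5).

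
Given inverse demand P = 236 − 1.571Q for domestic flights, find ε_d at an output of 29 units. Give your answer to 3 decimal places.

-4.180

At Q = 29, P = 236 − 1.571(29) = 190.44.
dP/dQ = −1.571, so dQ/dP = 1/(−1.571) = -0.637.
ε = (dQ/dP)(P/Q) = (-0.637)(190.44/29).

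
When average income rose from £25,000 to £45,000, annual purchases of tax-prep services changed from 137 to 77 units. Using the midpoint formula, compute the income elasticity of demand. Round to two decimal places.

-0.98

ΔQ = -60, ΔI = 20000. Midpoints: Ī = 35,000, Q̄ = 107.0.
ε_I = (ΔQ/ΔI)(Ī/Q̄) = (-60/20000)(35000/107.0).
ε_I < 0, so the good is inferior.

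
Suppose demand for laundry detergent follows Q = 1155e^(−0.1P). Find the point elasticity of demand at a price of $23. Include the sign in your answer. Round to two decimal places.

-2.30

At P = 23, Q = 115.799.
dQ/dP = −0.1·1155e^(−0.1P) = −0.1Q = -11.580.
ε = (dQ/dP)(P/Q) = (-11.580)(23/115.799).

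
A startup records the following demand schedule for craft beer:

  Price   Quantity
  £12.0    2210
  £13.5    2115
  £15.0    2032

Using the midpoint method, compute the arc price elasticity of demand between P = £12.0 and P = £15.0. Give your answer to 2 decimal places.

At P = 12.0, Q = 2210; at P = 15.0, Q = 2032.
ΔQ = -178, ΔP = 3.0. Midpoints: P̄ = 13.50, Q̄ = 2121.0.
ε = (ΔQ/ΔP)(P̄/Q̄) = (-178/3.0)(13.50/2121.0).

-0.38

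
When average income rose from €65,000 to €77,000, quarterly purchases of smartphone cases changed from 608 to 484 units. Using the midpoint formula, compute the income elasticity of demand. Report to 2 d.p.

-1.34

ΔQ = -124, ΔI = 12000. Midpoints: Ī = 71,000, Q̄ = 546.0.
ε_I = (ΔQ/ΔI)(Ī/Q̄) = (-124/12000)(71000/546.0).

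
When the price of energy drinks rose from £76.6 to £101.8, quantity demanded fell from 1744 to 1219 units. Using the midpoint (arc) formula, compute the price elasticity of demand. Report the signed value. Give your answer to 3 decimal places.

ΔQ = 1219 − 1744 = -525; ΔP = 101.8 − 76.6 = 25.2.
Midpoints: P̄ = 89.20, Q̄ = 1481.5.
ε = (ΔQ/ΔP)(P̄/Q̄) = (-525/25.2)(89.20/1481.5).

-1.254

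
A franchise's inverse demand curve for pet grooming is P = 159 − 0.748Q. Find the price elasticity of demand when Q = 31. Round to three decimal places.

At Q = 31, P = 159 − 0.748(31) = 135.81.
dP/dQ = −0.748, so dQ/dP = 1/(−0.748) = -1.337.
ε = (dQ/dP)(P/Q) = (-1.337)(135.81/31).

-5.857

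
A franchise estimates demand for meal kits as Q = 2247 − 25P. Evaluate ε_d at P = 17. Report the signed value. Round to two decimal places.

-0.23

At P = 17, Q = 1822.
dQ/dP = −25.
ε = (dQ/dP)(P/Q) = (-25)(17/1822).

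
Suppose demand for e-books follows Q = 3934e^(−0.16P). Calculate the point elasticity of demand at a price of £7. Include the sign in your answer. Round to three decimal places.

-1.120

At P = 7, Q = 1283.585.
dQ/dP = −0.16·3934e^(−0.16P) = −0.16Q = -205.374.
ε = (dQ/dP)(P/Q) = (-205.374)(7/1283.585).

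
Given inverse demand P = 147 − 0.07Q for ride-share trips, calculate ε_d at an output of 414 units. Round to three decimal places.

-4.072

At Q = 414, P = 147 − 0.07(414) = 118.02.
dP/dQ = −0.07, so dQ/dP = 1/(−0.07) = -14.286.
ε = (dQ/dP)(P/Q) = (-14.286)(118.02/414).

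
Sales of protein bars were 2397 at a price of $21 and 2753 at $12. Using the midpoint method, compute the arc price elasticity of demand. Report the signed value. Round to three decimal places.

-0.253

ΔQ = 2753 − 2397 = 356; ΔP = 12 − 21 = -9.
Midpoints: P̄ = 16.50, Q̄ = 2575.0.
ε = (ΔQ/ΔP)(P̄/Q̄) = (356/-9)(16.50/2575.0).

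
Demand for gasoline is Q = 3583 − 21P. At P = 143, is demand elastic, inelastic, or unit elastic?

elastic

Q = 580, dQ/dP = -21.
ε = (dQ/dP)(P/Q) ≈ -5.178.
|ε| = 5.18 > 1.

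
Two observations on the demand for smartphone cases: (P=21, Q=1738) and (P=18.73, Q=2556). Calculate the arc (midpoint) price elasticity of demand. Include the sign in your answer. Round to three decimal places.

-3.334

ΔQ = 2556 − 1738 = 818; ΔP = 18.73 − 21 = -2.27.
Midpoints: P̄ = 19.87, Q̄ = 2147.0.
ε = (ΔQ/ΔP)(P̄/Q̄) = (818/-2.27)(19.87/2147.0).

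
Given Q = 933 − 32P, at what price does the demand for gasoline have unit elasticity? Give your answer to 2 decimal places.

For linear demand Q = a − bP, ε = −bP/(a − bP). |ε| = 1 when bP = a − bP, i.e. P = a/(2b).
P = 933/(2·32) = 933/64 = 14.5781.

14.58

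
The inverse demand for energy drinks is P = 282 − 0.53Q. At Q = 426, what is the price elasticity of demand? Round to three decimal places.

At Q = 426, P = 282 − 0.53(426) = 56.22.
dP/dQ = −0.53, so dQ/dP = 1/(−0.53) = -1.887.
ε = (dQ/dP)(P/Q) = (-1.887)(56.22/426).

-0.249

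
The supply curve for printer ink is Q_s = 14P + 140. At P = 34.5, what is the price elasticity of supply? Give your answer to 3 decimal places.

0.775

At P = 34.5, Q_s = 623.
dQ_s/dP = 14.
ε_s = (dQ_s/dP)(P/Q_s) = (14)(34.5/623).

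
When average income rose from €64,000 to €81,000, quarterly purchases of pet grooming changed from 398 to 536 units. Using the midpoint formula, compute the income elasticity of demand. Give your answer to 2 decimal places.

1.26

ΔQ = 138, ΔI = 17000. Midpoints: Ī = 72,500, Q̄ = 467.0.
ε_I = (ΔQ/ΔI)(Ī/Q̄) = (138/17000)(72500/467.0).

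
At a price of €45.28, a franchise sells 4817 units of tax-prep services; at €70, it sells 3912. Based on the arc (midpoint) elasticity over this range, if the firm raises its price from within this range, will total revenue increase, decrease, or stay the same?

Arc ε = (-905/24.72)(57.64/4364.5) ≈ -0.483.
|ε| = 0.48 < 1, so demand is inelastic. A price rise therefore raises total revenue.

increase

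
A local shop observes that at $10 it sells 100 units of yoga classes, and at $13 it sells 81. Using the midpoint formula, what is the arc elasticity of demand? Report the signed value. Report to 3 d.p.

ΔQ = 81 − 100 = -19; ΔP = 13 − 10 = 3.
Midpoints: P̄ = 11.50, Q̄ = 90.5.
ε = (ΔQ/ΔP)(P̄/Q̄) = (-19/3)(11.50/90.5).

-0.805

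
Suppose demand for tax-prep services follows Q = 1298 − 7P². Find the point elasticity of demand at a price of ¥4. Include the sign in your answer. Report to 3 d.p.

-0.189

At P = 4, Q = 1186.
dQ/dP = −14P = -56.
ε = (dQ/dP)(P/Q) = (-56)(4/1186).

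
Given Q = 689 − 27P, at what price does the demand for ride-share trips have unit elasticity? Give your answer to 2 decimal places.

For linear demand Q = a − bP, ε = −bP/(a − bP). |ε| = 1 when bP = a − bP, i.e. P = a/(2b).
P = 689/(2·27) = 689/54 = 12.7593.

12.76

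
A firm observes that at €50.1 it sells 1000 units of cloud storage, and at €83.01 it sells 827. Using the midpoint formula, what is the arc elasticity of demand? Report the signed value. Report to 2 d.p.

-0.38

ΔQ = 827 − 1000 = -173; ΔP = 83.01 − 50.1 = 32.91.
Midpoints: P̄ = 66.56, Q̄ = 913.5.
ε = (ΔQ/ΔP)(P̄/Q̄) = (-173/32.91)(66.56/913.5).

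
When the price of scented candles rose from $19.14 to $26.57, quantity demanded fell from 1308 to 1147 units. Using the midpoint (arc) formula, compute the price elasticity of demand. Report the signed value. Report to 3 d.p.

ΔQ = 1147 − 1308 = -161; ΔP = 26.57 − 19.14 = 7.43.
Midpoints: P̄ = 22.86, Q̄ = 1227.5.
ε = (ΔQ/ΔP)(P̄/Q̄) = (-161/7.43)(22.86/1227.5).

-0.403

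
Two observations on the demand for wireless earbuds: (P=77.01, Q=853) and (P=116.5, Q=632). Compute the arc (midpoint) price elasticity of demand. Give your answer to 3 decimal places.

-0.729

ΔQ = 632 − 853 = -221; ΔP = 116.5 − 77.01 = 39.49.
Midpoints: P̄ = 96.75, Q̄ = 742.5.
ε = (ΔQ/ΔP)(P̄/Q̄) = (-221/39.49)(96.75/742.5).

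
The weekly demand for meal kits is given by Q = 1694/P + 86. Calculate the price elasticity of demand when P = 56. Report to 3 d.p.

-0.260

At P = 56, Q = 116.250.
dQ/dP = −1694/P² = -0.540.
ε = (dQ/dP)(P/Q) = (-0.540)(56/116.250).
|ε| < 1, so demand is inelastic at this price.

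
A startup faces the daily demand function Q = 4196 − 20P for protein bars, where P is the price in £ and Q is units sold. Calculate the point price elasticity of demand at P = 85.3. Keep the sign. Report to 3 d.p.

At P = 85.3, Q = 2490.
dQ/dP = −20.
ε = (dQ/dP)(P/Q) = (-20)(85.3/2490).
|ε| < 1, so demand is inelastic at this price.

-0.685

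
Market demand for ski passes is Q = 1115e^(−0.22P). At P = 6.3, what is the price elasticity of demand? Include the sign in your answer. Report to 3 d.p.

-1.386

At P = 6.3, Q = 278.832.
dQ/dP = −0.22·1115e^(−0.22P) = −0.22Q = -61.343.
ε = (dQ/dP)(P/Q) = (-61.343)(6.3/278.832).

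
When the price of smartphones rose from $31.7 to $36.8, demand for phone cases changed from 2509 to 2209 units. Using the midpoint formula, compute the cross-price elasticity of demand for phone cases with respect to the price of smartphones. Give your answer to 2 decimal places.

ΔQ_x = 2209 − 2509 = -300; ΔP_y = 36.8 − 31.7 = 5.1.
Midpoints: P̄_y = 34.25, Q̄_x = 2359.0.
ε_xy = (ΔQ_x/ΔP_y)(P̄_y/Q̄_x) = (-300/5.1)(34.25/2359.0).
ε_xy < 0, so the goods are complements.

-0.85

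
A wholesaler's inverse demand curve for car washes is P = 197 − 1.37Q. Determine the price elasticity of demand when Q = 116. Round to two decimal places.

-0.24

At Q = 116, P = 197 − 1.37(116) = 38.08.
dP/dQ = −1.37, so dQ/dP = 1/(−1.37) = -0.730.
ε = (dQ/dP)(P/Q) = (-0.730)(38.08/116).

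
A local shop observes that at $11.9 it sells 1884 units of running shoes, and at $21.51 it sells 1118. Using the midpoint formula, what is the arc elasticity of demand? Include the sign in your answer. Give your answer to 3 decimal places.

-0.887

ΔQ = 1118 − 1884 = -766; ΔP = 21.51 − 11.9 = 9.61.
Midpoints: P̄ = 16.71, Q̄ = 1501.0.
ε = (ΔQ/ΔP)(P̄/Q̄) = (-766/9.61)(16.71/1501.0).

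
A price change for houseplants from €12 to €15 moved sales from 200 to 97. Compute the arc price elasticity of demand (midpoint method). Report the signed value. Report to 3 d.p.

-3.121

ΔQ = 97 − 200 = -103; ΔP = 15 − 12 = 3.
Midpoints: P̄ = 13.50, Q̄ = 148.5.
ε = (ΔQ/ΔP)(P̄/Q̄) = (-103/3)(13.50/148.5).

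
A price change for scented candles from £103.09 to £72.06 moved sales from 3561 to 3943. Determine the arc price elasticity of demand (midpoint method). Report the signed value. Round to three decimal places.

-0.287

ΔQ = 3943 − 3561 = 382; ΔP = 72.06 − 103.09 = -31.03.
Midpoints: P̄ = 87.58, Q̄ = 3752.0.
ε = (ΔQ/ΔP)(P̄/Q̄) = (382/-31.03)(87.58/3752.0).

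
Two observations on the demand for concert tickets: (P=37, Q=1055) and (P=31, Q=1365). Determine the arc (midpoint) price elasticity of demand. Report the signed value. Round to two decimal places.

ΔQ = 1365 − 1055 = 310; ΔP = 31 − 37 = -6.
Midpoints: P̄ = 34.00, Q̄ = 1210.0.
ε = (ΔQ/ΔP)(P̄/Q̄) = (310/-6)(34.00/1210.0).

-1.45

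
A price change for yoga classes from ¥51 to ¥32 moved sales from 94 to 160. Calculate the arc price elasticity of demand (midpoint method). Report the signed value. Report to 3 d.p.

ΔQ = 160 − 94 = 66; ΔP = 32 − 51 = -19.
Midpoints: P̄ = 41.50, Q̄ = 127.0.
ε = (ΔQ/ΔP)(P̄/Q̄) = (66/-19)(41.50/127.0).

-1.135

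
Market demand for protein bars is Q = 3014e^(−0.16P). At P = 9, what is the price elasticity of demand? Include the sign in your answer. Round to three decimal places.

At P = 9, Q = 714.100.
dQ/dP = −0.16·3014e^(−0.16P) = −0.16Q = -114.256.
ε = (dQ/dP)(P/Q) = (-114.256)(9/714.100).

-1.440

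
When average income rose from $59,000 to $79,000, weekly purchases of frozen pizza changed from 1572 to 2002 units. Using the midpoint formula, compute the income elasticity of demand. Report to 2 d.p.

ΔQ = 430, ΔI = 20000. Midpoints: Ī = 69,000, Q̄ = 1787.0.
ε_I = (ΔQ/ΔI)(Ī/Q̄) = (430/20000)(69000/1787.0).

0.83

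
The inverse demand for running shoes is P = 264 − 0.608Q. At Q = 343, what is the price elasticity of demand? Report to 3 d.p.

-0.266

At Q = 343, P = 264 − 0.608(343) = 55.46.
dP/dQ = −0.608, so dQ/dP = 1/(−0.608) = -1.645.
ε = (dQ/dP)(P/Q) = (-1.645)(55.46/343).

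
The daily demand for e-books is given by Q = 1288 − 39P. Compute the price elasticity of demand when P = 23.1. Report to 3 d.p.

-2.327

At P = 23.1, Q = 387.100.
dQ/dP = −39.
ε = (dQ/dP)(P/Q) = (-39)(23.1/387.100).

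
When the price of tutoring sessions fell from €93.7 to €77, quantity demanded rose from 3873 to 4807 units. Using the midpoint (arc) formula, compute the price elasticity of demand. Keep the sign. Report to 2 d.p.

-1.10

ΔQ = 4807 − 3873 = 934; ΔP = 77 − 93.7 = -16.7.
Midpoints: P̄ = 85.35, Q̄ = 4340.0.
ε = (ΔQ/ΔP)(P̄/Q̄) = (934/-16.7)(85.35/4340.0).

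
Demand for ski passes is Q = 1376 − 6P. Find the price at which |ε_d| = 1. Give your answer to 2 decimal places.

For linear demand Q = a − bP, ε = −bP/(a − bP). |ε| = 1 when bP = a − bP, i.e. P = a/(2b).
P = 1376/(2·6) = 1376/12 = 114.6667.

114.67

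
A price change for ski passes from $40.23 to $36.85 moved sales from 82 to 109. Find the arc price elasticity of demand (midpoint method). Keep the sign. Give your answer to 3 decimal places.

ΔQ = 109 − 82 = 27; ΔP = 36.85 − 40.23 = -3.38.
Midpoints: P̄ = 38.54, Q̄ = 95.5.
ε = (ΔQ/ΔP)(P̄/Q̄) = (27/-3.38)(38.54/95.5).

-3.224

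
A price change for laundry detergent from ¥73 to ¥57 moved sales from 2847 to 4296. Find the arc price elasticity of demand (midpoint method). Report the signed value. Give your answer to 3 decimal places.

-1.648

ΔQ = 4296 − 2847 = 1449; ΔP = 57 − 73 = -16.
Midpoints: P̄ = 65.00, Q̄ = 3571.5.
ε = (ΔQ/ΔP)(P̄/Q̄) = (1449/-16)(65.00/3571.5).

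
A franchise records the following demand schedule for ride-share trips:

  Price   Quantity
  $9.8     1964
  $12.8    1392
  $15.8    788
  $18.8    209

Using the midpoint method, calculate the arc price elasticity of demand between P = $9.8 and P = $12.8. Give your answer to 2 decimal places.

At P = 9.8, Q = 1964; at P = 12.8, Q = 1392.
ΔQ = -572, ΔP = 3.0. Midpoints: P̄ = 11.30, Q̄ = 1678.0.
ε = (ΔQ/ΔP)(P̄/Q̄) = (-572/3.0)(11.30/1678.0).

-1.28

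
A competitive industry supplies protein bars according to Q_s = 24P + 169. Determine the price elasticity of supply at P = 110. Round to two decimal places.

0.94

At P = 110, Q_s = 2809.
dQ_s/dP = 24.
ε_s = (dQ_s/dP)(P/Q_s) = (24)(110/2809).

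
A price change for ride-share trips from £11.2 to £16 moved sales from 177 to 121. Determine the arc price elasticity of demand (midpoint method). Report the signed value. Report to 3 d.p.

-1.065

ΔQ = 121 − 177 = -56; ΔP = 16 − 11.2 = 4.8.
Midpoints: P̄ = 13.60, Q̄ = 149.0.
ε = (ΔQ/ΔP)(P̄/Q̄) = (-56/4.8)(13.60/149.0).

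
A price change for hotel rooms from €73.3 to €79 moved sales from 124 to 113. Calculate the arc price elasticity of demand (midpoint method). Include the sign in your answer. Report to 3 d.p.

ΔQ = 113 − 124 = -11; ΔP = 79 − 73.3 = 5.7.
Midpoints: P̄ = 76.15, Q̄ = 118.5.
ε = (ΔQ/ΔP)(P̄/Q̄) = (-11/5.7)(76.15/118.5).

-1.240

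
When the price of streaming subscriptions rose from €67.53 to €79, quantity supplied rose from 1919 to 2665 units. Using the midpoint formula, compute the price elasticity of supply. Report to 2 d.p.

ΔQ = 2665 − 1919 = 746; ΔP = 79 − 67.53 = 11.47.
Midpoints: P̄ = 73.27, Q̄ = 2292.0.
ε_s = (ΔQ/ΔP)(P̄/Q̄) = (746/11.47)(73.27/2292.0).

2.08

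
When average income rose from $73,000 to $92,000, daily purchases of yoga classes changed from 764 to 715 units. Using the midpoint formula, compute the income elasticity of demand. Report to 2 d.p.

ΔQ = -49, ΔI = 19000. Midpoints: Ī = 82,500, Q̄ = 739.5.
ε_I = (ΔQ/ΔI)(Ī/Q̄) = (-49/19000)(82500/739.5).

-0.29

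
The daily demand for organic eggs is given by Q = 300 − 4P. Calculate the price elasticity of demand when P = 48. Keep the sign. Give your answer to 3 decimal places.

At P = 48, Q = 108.
dQ/dP = −4.
ε = (dQ/dP)(P/Q) = (-4)(48/108).

-1.778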